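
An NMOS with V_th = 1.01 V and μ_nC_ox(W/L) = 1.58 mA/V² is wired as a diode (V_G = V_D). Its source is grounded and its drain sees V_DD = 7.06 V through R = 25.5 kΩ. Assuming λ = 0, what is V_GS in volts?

V_GS = 1.53 V

With gate tied to drain, V_GS = V_DS ≥ V_GS − V_th, so the device is in saturation.
KCL at the drain: ½ k_n (V_GS − V_th)² = (V_DD − V_GS)/R.
Let x = V_GS − 1.01. Then 20.1 x² + x − 6.05 = 0, giving x = 0.524 V (positive root), so V_GS = 1.53 V.
I_D = (V_DD − V_GS)/R = (7.06 − 1.53) / 25.5 = 0.217 mA.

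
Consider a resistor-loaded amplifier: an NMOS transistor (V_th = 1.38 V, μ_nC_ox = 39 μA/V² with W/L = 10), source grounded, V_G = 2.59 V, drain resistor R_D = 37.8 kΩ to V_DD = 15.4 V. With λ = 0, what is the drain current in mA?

I_D = 0.285 mA

V_GS = V_G = 2.59 V, so V_ov = 2.59 − 1.38 = 1.21 V.
k_n = μ_nC_ox · (W/L) = 0.39 mA/V².
Assume saturation: I_D = ½ k_n V_ov² = 0.5 × 0.39 × 1.21² = 0.285 mA, giving V_DS = V_DD − I_D R_D = 15.4 − 0.285 × 37.8 = 4.61 V.
V_DS = 4.61 V ≥ V_ov = 1.21 V, confirming saturation.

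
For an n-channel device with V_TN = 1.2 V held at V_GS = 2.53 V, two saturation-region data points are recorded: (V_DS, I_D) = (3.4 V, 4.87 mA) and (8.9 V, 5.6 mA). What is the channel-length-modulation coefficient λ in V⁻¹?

With V_GS fixed, I_D ∝ (1 + λ V_DS) in saturation, so I_D2/I_D1 = (1 + λ V_DS2)/(1 + λ V_DS1).
5.6/4.87 = 1.15 = (1 + 8.9 λ)/(1 + 3.4 λ).
Solving: λ (I_D1 V_DS2 − I_D2 V_DS1) = I_D2 − I_D1, so λ = (5.6 − 4.87) / (4.87 × 8.9 − 5.6 × 3.4) = 0.73 / 24.3 = 0.03 V⁻¹.

λ = 0.0300 V⁻¹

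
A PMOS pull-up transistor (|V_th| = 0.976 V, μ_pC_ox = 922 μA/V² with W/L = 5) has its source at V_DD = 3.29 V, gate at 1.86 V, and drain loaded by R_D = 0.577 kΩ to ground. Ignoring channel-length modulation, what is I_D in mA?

V_SG = V_DD − V_G = 3.29 − 1.86 = 1.43 V, so V_ov = 1.43 − 0.976 = 0.454 V.
k_p = μ_pC_ox · (W/L) = 4.61 mA/V².
Assume saturation: I_D = ½ k_p V_ov² = 0.5 × 4.61 × 0.454² = 0.475 mA, giving V_SD = V_DD − I_D R_D = 3.29 − 0.475 × 0.577 = 3.02 V.
V_SD = 3.02 V ≥ V_ov = 0.454 V, confirming saturation.

I_D = 0.475 mA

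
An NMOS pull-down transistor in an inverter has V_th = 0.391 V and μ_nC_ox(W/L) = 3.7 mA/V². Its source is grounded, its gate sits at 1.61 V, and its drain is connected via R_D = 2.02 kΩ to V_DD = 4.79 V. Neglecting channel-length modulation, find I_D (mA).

I_D = 2.07 mA

V_GS = V_G = 1.61 V, so V_ov = 1.61 − 0.391 = 1.22 V.
Assume saturation: I_D = ½ k_n V_ov² = 0.5 × 3.7 × 1.22² = 2.75 mA, giving V_DS = V_DD − I_D R_D = 4.79 − 2.75 × 2.02 = -0.763 V.
But -0.763 V < V_ov = 1.22 V, so the device is actually in triode.
In triode I_D = k_n[V_ov V_DS − ½ V_DS²] and I_D = (V_DD − V_DS)/R_D. Equating: 3.74 V_DS² − 10.11 V_DS + 4.79 = 0, giving V_DS = 0.612 V (the root below V_ov).
I_D = (4.79 − 0.612) / 2.02 = 2.07 mA.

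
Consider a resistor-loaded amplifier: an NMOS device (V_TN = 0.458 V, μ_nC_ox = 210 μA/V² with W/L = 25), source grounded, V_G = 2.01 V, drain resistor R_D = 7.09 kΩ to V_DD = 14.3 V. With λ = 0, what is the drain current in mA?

V_GS = V_G = 2.01 V, so V_ov = 2.01 − 0.458 = 1.55 V.
k_n = μ_nC_ox · (W/L) = 5.25 mA/V².
Assume saturation: I_D = ½ k_n V_ov² = 0.5 × 5.25 × 1.55² = 6.32 mA, giving V_DS = V_DD − I_D R_D = 14.3 − 6.32 × 7.09 = -30.5 V.
But -30.5 V < V_ov = 1.55 V, so the device is actually in triode.
In triode I_D = k_n[V_ov V_DS − ½ V_DS²] and I_D = (V_DD − V_DS)/R_D. Equating: 18.6 V_DS² − 58.77 V_DS + 14.3 = 0, giving V_DS = 0.266 V (the root below V_ov).
I_D = (14.3 − 0.266) / 7.09 = 1.98 mA.

I_D = 1.98 mA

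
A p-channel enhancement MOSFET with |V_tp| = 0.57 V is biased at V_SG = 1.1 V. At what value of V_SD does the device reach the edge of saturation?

V_SD,sat = 0.530 V

The boundary between triode and saturation is V_SD = V_SG − |V_tp| = V_ov.
V_ov = 1.1 − 0.57 = 0.53 V.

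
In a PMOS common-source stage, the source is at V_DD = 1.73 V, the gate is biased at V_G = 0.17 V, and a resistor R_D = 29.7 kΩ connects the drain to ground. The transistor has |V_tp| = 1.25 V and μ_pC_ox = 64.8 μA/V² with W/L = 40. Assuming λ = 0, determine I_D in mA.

I_D = 0.0556 mA

V_SG = V_DD − V_G = 1.73 − 0.17 = 1.56 V, so V_ov = 1.56 − 1.25 = 0.31 V.
k_p = μ_pC_ox · (W/L) = 2.592 mA/V².
Assume saturation: I_D = ½ k_p V_ov² = 0.5 × 2.592 × 0.31² = 0.125 mA, giving V_SD = V_DD − I_D R_D = 1.73 − 0.125 × 29.7 = -1.97 V.
But -1.97 V < V_ov = 0.31 V, so the device is actually in triode.
In triode I_D = k_p[V_ov V_SD − ½ V_SD²] and I_D = (V_DD − V_SD)/R_D. Equating: 38.5 V_SD² − 24.86 V_SD + 1.73 = 0, giving V_SD = 0.0793 V (the root below V_ov).
I_D = (1.73 − 0.0793) / 29.7 = 0.0556 mA.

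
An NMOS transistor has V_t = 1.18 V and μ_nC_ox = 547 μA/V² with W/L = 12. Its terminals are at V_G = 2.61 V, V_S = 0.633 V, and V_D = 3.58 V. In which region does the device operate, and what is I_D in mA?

V_GS = V_G − V_S = 2.61 − 0.633 = 1.98 V; V_DS = V_D − V_S = 3.58 − 0.633 = 2.95 V.
k_n = μ_nC_ox · (W/L) = 6.564 mA/V².
V_ov = V_GS − V_t = 1.98 − 1.18 = 0.797 V.
Since V_DS = 2.95 V ≥ V_ov = 0.797 V, the device is in saturation.
I_D = ½ k_n V_ov² = 0.5 × 6.564 × 0.797² = 2.08 mA.

Saturation; I_D = 2.08 mA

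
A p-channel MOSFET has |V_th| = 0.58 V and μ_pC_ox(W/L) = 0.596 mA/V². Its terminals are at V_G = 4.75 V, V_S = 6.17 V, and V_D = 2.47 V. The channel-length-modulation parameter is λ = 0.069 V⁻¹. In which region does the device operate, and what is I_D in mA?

Saturation; I_D = 0.264 mA

V_SG = V_S − V_G = 6.17 − 4.75 = 1.42 V; V_SD = V_S − V_D = 6.17 − 2.47 = 3.7 V.
V_ov = V_SG − |V_th| = 1.42 − 0.58 = 0.84 V.
Since V_SD = 3.7 V ≥ V_ov = 0.84 V, the device is in saturation.
I_D = ½ k_p V_ov² (1 + λ V_SD) = 0.5 × 0.596 × 0.84² × (1 + 0.069 × 3.7) = 0.264 mA.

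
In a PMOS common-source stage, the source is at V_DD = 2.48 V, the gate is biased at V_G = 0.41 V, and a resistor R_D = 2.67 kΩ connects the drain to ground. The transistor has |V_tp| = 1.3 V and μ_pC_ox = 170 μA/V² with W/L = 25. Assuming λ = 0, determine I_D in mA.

V_SG = V_DD − V_G = 2.48 − 0.41 = 2.07 V, so V_ov = 2.07 − 1.3 = 0.77 V.
k_p = μ_pC_ox · (W/L) = 4.25 mA/V².
Assume saturation: I_D = ½ k_p V_ov² = 0.5 × 4.25 × 0.77² = 1.26 mA, giving V_SD = V_DD − I_D R_D = 2.48 − 1.26 × 2.67 = -0.884 V.
But -0.884 V < V_ov = 0.77 V, so the device is actually in triode.
In triode I_D = k_p[V_ov V_SD − ½ V_SD²] and I_D = (V_DD − V_SD)/R_D. Equating: 5.67 V_SD² − 9.738 V_SD + 2.48 = 0, giving V_SD = 0.311 V (the root below V_ov).
I_D = (2.48 − 0.311) / 2.67 = 0.812 mA.

I_D = 0.812 mA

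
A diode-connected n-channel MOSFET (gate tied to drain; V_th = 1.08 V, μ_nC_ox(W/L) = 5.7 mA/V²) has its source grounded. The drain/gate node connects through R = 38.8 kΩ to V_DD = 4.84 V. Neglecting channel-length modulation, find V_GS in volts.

V_GS = 1.26 V

With gate tied to drain, V_GS = V_DS ≥ V_GS − V_th, so the device is in saturation.
KCL at the drain: ½ k_n (V_GS − V_th)² = (V_DD − V_GS)/R.
Let x = V_GS − 1.08. Then 111 x² + x − 3.76 = 0, giving x = 0.18 V (positive root), so V_GS = 1.26 V.
I_D = (V_DD − V_GS)/R = (4.84 − 1.26) / 38.8 = 0.0923 mA.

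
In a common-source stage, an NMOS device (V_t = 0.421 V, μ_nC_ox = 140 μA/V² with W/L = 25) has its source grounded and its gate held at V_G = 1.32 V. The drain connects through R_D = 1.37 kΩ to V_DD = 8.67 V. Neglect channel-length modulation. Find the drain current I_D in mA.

I_D = 1.41 mA

V_GS = V_G = 1.32 V, so V_ov = 1.32 − 0.421 = 0.899 V.
k_n = μ_nC_ox · (W/L) = 3.5 mA/V².
Assume saturation: I_D = ½ k_n V_ov² = 0.5 × 3.5 × 0.899² = 1.41 mA, giving V_DS = V_DD − I_D R_D = 8.67 − 1.41 × 1.37 = 6.73 V.
V_DS = 6.73 V ≥ V_ov = 0.899 V, confirming saturation.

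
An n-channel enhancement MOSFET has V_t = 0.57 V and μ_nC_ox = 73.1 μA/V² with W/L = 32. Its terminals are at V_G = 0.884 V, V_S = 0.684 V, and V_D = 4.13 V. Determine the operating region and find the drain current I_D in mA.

V_GS = V_G − V_S = 0.884 − 0.684 = 0.2 V; V_DS = V_D − V_S = 4.13 − 0.684 = 3.45 V.
V_GS = 0.2 V < V_t = 0.57 V, so the transistor is in cutoff.

Cutoff; I_D = 0 mA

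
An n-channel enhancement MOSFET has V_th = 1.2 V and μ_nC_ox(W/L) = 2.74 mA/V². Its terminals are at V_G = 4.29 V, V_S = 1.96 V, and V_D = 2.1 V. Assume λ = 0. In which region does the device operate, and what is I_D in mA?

V_GS = V_G − V_S = 4.29 − 1.96 = 2.33 V; V_DS = V_D − V_S = 2.1 − 1.96 = 0.14 V.
V_ov = V_GS − V_th = 2.33 − 1.2 = 1.13 V.
Since V_DS = 0.14 V < V_ov = 1.13 V, the device is in the triode region.
I_D = k_n [V_ov · V_DS − ½ V_DS²] = 2.74 × [1.13 × 0.14 − 0.5 × 0.14²] = 0.407 mA.

Triode; I_D = 0.407 mA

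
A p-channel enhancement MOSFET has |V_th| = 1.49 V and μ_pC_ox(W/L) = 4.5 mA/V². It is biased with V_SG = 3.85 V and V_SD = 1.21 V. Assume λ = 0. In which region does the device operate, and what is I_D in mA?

V_ov = V_SG − |V_th| = 3.85 − 1.49 = 2.36 V.
Since V_SD = 1.21 V < V_ov = 2.36 V, the device is in the triode region.
I_D = k_p [V_ov · V_SD − ½ V_SD²] = 4.5 × [2.36 × 1.21 − 0.5 × 1.21²] = 9.56 mA.

Triode; I_D = 9.56 mA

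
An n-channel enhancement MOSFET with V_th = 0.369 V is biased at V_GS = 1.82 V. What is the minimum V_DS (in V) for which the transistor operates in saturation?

The boundary between triode and saturation is V_DS = V_GS − V_th = V_ov.
V_ov = 1.82 − 0.369 = 1.45 V.

V_DS,sat = 1.45 V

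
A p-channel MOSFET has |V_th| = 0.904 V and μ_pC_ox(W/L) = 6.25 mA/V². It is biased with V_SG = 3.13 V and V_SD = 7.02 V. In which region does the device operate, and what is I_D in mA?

Saturation; I_D = 15.5 mA

V_ov = V_SG − |V_th| = 3.13 − 0.904 = 2.23 V.
Since V_SD = 7.02 V ≥ V_ov = 2.23 V, the device is in saturation.
I_D = ½ k_p V_ov² = 0.5 × 6.25 × 2.23² = 15.5 mA.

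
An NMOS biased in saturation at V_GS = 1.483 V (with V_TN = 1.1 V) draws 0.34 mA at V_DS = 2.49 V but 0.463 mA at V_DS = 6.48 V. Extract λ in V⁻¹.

With V_GS fixed, I_D ∝ (1 + λ V_DS) in saturation, so I_D2/I_D1 = (1 + λ V_DS2)/(1 + λ V_DS1).
0.463/0.34 = 1.362 = (1 + 6.48 λ)/(1 + 2.49 λ).
Solving: λ (I_D1 V_DS2 − I_D2 V_DS1) = I_D2 − I_D1, so λ = (0.463 − 0.34) / (0.34 × 6.48 − 0.463 × 2.49) = 0.123 / 1.05 = 0.117 V⁻¹.

λ = 0.117 V⁻¹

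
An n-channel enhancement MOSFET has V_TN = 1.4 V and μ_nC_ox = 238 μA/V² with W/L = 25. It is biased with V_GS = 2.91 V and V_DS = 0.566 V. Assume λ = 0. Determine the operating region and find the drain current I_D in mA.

Triode; I_D = 4.13 mA

k_n = μ_nC_ox · (W/L) = 5.95 mA/V².
V_ov = V_GS − V_TN = 2.91 − 1.4 = 1.51 V.
Since V_DS = 0.566 V < V_ov = 1.51 V, the device is in the triode region.
I_D = k_n [V_ov · V_DS − ½ V_DS²] = 5.95 × [1.51 × 0.566 − 0.5 × 0.566²] = 4.13 mA.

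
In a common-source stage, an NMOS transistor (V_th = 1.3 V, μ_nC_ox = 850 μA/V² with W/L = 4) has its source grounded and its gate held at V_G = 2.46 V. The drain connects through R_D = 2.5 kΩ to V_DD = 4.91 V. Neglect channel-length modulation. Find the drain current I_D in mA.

I_D = 1.73 mA

V_GS = V_G = 2.46 V, so V_ov = 2.46 − 1.3 = 1.16 V.
k_n = μ_nC_ox · (W/L) = 3.4 mA/V².
Assume saturation: I_D = ½ k_n V_ov² = 0.5 × 3.4 × 1.16² = 2.29 mA, giving V_DS = V_DD − I_D R_D = 4.91 − 2.29 × 2.5 = -0.809 V.
But -0.809 V < V_ov = 1.16 V, so the device is actually in triode.
In triode I_D = k_n[V_ov V_DS − ½ V_DS²] and I_D = (V_DD − V_DS)/R_D. Equating: 4.25 V_DS² − 10.86 V_DS + 4.91 = 0, giving V_DS = 0.587 V (the root below V_ov).
I_D = (4.91 − 0.587) / 2.5 = 1.73 mA.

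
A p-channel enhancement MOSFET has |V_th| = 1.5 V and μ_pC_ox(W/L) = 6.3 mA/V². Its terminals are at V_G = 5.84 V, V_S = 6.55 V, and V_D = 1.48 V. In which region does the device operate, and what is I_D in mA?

V_SG = V_S − V_G = 6.55 − 5.84 = 0.71 V; V_SD = V_S − V_D = 6.55 − 1.48 = 5.07 V.
V_SG = 0.71 V < |V_th| = 1.5 V, so the transistor is in cutoff.

Cutoff; I_D = 0 mA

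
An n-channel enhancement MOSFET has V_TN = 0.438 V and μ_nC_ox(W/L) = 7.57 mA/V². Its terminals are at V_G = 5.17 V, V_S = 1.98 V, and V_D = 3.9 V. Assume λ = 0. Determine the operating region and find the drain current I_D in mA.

Triode; I_D = 26.0 mA

V_GS = V_G − V_S = 5.17 − 1.98 = 3.19 V; V_DS = V_D − V_S = 3.9 − 1.98 = 1.92 V.
V_ov = V_GS − V_TN = 3.19 − 0.438 = 2.75 V.
Since V_DS = 1.92 V < V_ov = 2.75 V, the device is in the triode region.
I_D = k_n [V_ov · V_DS − ½ V_DS²] = 7.57 × [2.75 × 1.92 − 0.5 × 1.92²] = 26 mA.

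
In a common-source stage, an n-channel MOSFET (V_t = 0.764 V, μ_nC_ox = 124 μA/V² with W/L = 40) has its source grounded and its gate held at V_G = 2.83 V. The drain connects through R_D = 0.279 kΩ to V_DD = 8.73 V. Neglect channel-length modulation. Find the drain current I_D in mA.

I_D = 10.6 mA

V_GS = V_G = 2.83 V, so V_ov = 2.83 − 0.764 = 2.07 V.
k_n = μ_nC_ox · (W/L) = 4.96 mA/V².
Assume saturation: I_D = ½ k_n V_ov² = 0.5 × 4.96 × 2.07² = 10.6 mA, giving V_DS = V_DD − I_D R_D = 8.73 − 10.6 × 0.279 = 5.78 V.
V_DS = 5.78 V ≥ V_ov = 2.07 V, confirming saturation.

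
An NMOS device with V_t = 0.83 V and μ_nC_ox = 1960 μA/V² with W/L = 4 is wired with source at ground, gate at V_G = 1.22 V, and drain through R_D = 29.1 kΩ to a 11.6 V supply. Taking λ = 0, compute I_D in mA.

V_GS = V_G = 1.22 V, so V_ov = 1.22 − 0.83 = 0.39 V.
k_n = μ_nC_ox · (W/L) = 7.84 mA/V².
Assume saturation: I_D = ½ k_n V_ov² = 0.5 × 7.84 × 0.39² = 0.596 mA, giving V_DS = V_DD − I_D R_D = 11.6 − 0.596 × 29.1 = -5.75 V.
But -5.75 V < V_ov = 0.39 V, so the device is actually in triode.
In triode I_D = k_n[V_ov V_DS − ½ V_DS²] and I_D = (V_DD − V_DS)/R_D. Equating: 114 V_DS² − 89.98 V_DS + 11.6 = 0, giving V_DS = 0.162 V (the root below V_ov).
I_D = (11.6 − 0.162) / 29.1 = 0.393 mA.

I_D = 0.393 mA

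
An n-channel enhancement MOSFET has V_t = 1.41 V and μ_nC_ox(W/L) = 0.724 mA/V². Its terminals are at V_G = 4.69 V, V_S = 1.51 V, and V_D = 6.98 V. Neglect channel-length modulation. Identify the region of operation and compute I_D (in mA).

V_GS = V_G − V_S = 4.69 − 1.51 = 3.18 V; V_DS = V_D − V_S = 6.98 − 1.51 = 5.47 V.
V_ov = V_GS − V_t = 3.18 − 1.41 = 1.77 V.
Since V_DS = 5.47 V ≥ V_ov = 1.77 V, the device is in saturation.
I_D = ½ k_n V_ov² = 0.5 × 0.724 × 1.77² = 1.13 mA.

Saturation; I_D = 1.13 mA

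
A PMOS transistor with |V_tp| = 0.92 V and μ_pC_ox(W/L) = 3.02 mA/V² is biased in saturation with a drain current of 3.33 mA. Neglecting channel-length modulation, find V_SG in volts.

V_SG = 2.41 V

In saturation I_D = ½ k_p (V_SG − |V_tp|)², so V_SG − |V_tp| = √(2 I_D / k_p) = √(2 × 3.33 / 3.02) = 1.49 V.
V_SG = 0.92 + 1.49 = 2.41 V.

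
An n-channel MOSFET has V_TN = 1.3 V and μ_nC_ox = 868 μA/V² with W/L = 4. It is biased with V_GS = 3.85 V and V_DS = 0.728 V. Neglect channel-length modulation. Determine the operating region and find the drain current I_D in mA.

Triode; I_D = 5.53 mA

k_n = μ_nC_ox · (W/L) = 3.472 mA/V².
V_ov = V_GS − V_TN = 3.85 − 1.3 = 2.55 V.
Since V_DS = 0.728 V < V_ov = 2.55 V, the device is in the triode region.
I_D = k_n [V_ov · V_DS − ½ V_DS²] = 3.472 × [2.55 × 0.728 − 0.5 × 0.728²] = 5.53 mA.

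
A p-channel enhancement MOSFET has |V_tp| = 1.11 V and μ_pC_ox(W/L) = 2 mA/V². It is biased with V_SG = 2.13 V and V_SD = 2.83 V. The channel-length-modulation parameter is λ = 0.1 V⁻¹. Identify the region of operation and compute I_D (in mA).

V_ov = V_SG − |V_tp| = 2.13 − 1.11 = 1.02 V.
Since V_SD = 2.83 V ≥ V_ov = 1.02 V, the device is in saturation.
I_D = ½ k_p V_ov² (1 + λ V_SD) = 0.5 × 2 × 1.02² × (1 + 0.1 × 2.83) = 1.33 mA.

Saturation; I_D = 1.33 mA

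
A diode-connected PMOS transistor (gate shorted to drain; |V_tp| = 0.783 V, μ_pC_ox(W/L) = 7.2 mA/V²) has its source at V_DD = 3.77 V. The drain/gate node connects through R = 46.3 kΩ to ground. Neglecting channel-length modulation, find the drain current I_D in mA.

With gate tied to drain, V_SG = V_SD ≥ V_SG − |V_tp|, so the device is in saturation.
KCL at the drain: ½ k_p (V_SG − |V_tp|)² = (V_DD − V_SG)/R.
Let x = V_SG − 0.783. Then 167 x² + x − 2.987 = 0, giving x = 0.131 V (positive root), so V_SG = 0.914 V.
I_D = (V_DD − V_SG)/R = (3.77 − 0.914) / 46.3 = 0.0617 mA.

I_D = 0.0617 mA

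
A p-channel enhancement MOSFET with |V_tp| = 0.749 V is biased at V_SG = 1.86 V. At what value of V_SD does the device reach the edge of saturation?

V_SD,sat = 1.11 V

The boundary between triode and saturation is V_SD = V_SG − |V_tp| = V_ov.
V_ov = 1.86 − 0.749 = 1.11 V.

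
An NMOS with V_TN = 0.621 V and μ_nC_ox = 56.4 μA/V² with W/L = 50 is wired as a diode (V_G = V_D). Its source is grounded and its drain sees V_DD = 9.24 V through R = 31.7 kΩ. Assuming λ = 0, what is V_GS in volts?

With gate tied to drain, V_GS = V_DS ≥ V_GS − V_TN, so the device is in saturation.
k_n = μ_nC_ox · (W/L) = 2.82 mA/V².
KCL at the drain: ½ k_n (V_GS − V_TN)² = (V_DD − V_GS)/R.
Let x = V_GS − 0.621. Then 44.7 x² + x − 8.619 = 0, giving x = 0.428 V (positive root), so V_GS = 1.05 V.
I_D = (V_DD − V_GS)/R = (9.24 − 1.05) / 31.7 = 0.258 mA.

V_GS = 1.05 V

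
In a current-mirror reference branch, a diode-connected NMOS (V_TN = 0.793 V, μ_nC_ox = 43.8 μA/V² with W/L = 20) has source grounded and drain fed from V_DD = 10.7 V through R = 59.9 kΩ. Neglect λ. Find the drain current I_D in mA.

With gate tied to drain, V_GS = V_DS ≥ V_GS − V_TN, so the device is in saturation.
k_n = μ_nC_ox · (W/L) = 0.876 mA/V².
KCL at the drain: ½ k_n (V_GS − V_TN)² = (V_DD − V_GS)/R.
Let x = V_GS − 0.793. Then 26.2 x² + x − 9.907 = 0, giving x = 0.596 V (positive root), so V_GS = 1.39 V.
I_D = (V_DD − V_GS)/R = (10.7 − 1.39) / 59.9 = 0.155 mA.

I_D = 0.155 mA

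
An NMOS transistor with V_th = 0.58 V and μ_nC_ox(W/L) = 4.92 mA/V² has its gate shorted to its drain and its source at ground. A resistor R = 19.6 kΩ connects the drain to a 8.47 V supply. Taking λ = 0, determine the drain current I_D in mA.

I_D = 0.382 mA

With gate tied to drain, V_GS = V_DS ≥ V_GS − V_th, so the device is in saturation.
KCL at the drain: ½ k_n (V_GS − V_th)² = (V_DD − V_GS)/R.
Let x = V_GS − 0.58. Then 48.2 x² + x − 7.89 = 0, giving x = 0.394 V (positive root), so V_GS = 0.974 V.
I_D = (V_DD − V_GS)/R = (8.47 − 0.974) / 19.6 = 0.382 mA.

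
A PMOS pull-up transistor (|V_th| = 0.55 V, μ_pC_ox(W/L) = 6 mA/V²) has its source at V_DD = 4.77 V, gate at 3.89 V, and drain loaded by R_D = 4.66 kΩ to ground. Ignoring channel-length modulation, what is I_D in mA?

I_D = 0.327 mA

V_SG = V_DD − V_G = 4.77 − 3.89 = 0.88 V, so V_ov = 0.88 − 0.55 = 0.33 V.
Assume saturation: I_D = ½ k_p V_ov² = 0.5 × 6 × 0.33² = 0.327 mA, giving V_SD = V_DD − I_D R_D = 4.77 − 0.327 × 4.66 = 3.25 V.
V_SD = 3.25 V ≥ V_ov = 0.33 V, confirming saturation.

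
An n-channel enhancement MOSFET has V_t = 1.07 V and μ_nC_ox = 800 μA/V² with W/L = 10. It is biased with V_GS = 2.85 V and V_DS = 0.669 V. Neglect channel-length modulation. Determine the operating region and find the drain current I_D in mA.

Triode; I_D = 7.74 mA

k_n = μ_nC_ox · (W/L) = 8 mA/V².
V_ov = V_GS − V_t = 2.85 − 1.07 = 1.78 V.
Since V_DS = 0.669 V < V_ov = 1.78 V, the device is in the triode region.
I_D = k_n [V_ov · V_DS − ½ V_DS²] = 8 × [1.78 × 0.669 − 0.5 × 0.669²] = 7.74 mA.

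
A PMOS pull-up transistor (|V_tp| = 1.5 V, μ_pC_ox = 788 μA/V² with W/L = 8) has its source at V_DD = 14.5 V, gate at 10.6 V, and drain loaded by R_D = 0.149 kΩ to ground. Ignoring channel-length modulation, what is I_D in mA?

V_SG = V_DD − V_G = 14.5 − 10.6 = 3.9 V, so V_ov = 3.9 − 1.5 = 2.4 V.
k_p = μ_pC_ox · (W/L) = 6.304 mA/V².
Assume saturation: I_D = ½ k_p V_ov² = 0.5 × 6.304 × 2.4² = 18.2 mA, giving V_SD = V_DD − I_D R_D = 14.5 − 18.2 × 0.149 = 11.8 V.
V_SD = 11.8 V ≥ V_ov = 2.4 V, confirming saturation.

I_D = 18.2 mA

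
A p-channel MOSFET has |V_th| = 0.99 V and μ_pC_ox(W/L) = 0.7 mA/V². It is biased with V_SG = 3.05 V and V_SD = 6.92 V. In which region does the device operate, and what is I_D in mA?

V_ov = V_SG − |V_th| = 3.05 − 0.99 = 2.06 V.
Since V_SD = 6.92 V ≥ V_ov = 2.06 V, the device is in saturation.
I_D = ½ k_p V_ov² = 0.5 × 0.7 × 2.06² = 1.49 mA.

Saturation; I_D = 1.49 mA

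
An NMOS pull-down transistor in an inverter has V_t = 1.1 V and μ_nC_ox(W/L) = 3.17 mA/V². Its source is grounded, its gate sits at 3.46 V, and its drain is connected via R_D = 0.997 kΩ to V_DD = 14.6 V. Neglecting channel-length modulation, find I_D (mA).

I_D = 8.83 mA

V_GS = V_G = 3.46 V, so V_ov = 3.46 − 1.1 = 2.36 V.
Assume saturation: I_D = ½ k_n V_ov² = 0.5 × 3.17 × 2.36² = 8.83 mA, giving V_DS = V_DD − I_D R_D = 14.6 − 8.83 × 0.997 = 5.8 V.
V_DS = 5.8 V ≥ V_ov = 2.36 V, confirming saturation.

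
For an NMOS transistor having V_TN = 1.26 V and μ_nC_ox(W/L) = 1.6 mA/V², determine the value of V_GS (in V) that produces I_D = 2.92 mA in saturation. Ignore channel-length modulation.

In saturation I_D = ½ k_n (V_GS − V_TN)², so V_GS − V_TN = √(2 I_D / k_n) = √(2 × 2.92 / 1.6) = 1.91 V.
V_GS = 1.26 + 1.91 = 3.17 V.

V_GS = 3.17 V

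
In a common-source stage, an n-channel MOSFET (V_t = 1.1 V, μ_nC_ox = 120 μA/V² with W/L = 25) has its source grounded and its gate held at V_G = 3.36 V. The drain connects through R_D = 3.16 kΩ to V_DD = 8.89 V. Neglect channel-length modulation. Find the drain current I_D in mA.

V_GS = V_G = 3.36 V, so V_ov = 3.36 − 1.1 = 2.26 V.
k_n = μ_nC_ox · (W/L) = 3 mA/V².
Assume saturation: I_D = ½ k_n V_ov² = 0.5 × 3 × 2.26² = 7.66 mA, giving V_DS = V_DD − I_D R_D = 8.89 − 7.66 × 3.16 = -15.3 V.
But -15.3 V < V_ov = 2.26 V, so the device is actually in triode.
In triode I_D = k_n[V_ov V_DS − ½ V_DS²] and I_D = (V_DD − V_DS)/R_D. Equating: 4.74 V_DS² − 22.42 V_DS + 8.89 = 0, giving V_DS = 0.437 V (the root below V_ov).
I_D = (8.89 − 0.437) / 3.16 = 2.68 mA.

I_D = 2.68 mA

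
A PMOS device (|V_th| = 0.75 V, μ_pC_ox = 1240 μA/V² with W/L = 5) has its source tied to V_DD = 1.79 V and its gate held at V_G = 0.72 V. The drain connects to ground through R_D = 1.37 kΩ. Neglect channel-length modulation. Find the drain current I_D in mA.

I_D = 0.317 mA

V_SG = V_DD − V_G = 1.79 − 0.72 = 1.07 V, so V_ov = 1.07 − 0.75 = 0.32 V.
k_p = μ_pC_ox · (W/L) = 6.2 mA/V².
Assume saturation: I_D = ½ k_p V_ov² = 0.5 × 6.2 × 0.32² = 0.317 mA, giving V_SD = V_DD − I_D R_D = 1.79 − 0.317 × 1.37 = 1.36 V.
V_SD = 1.36 V ≥ V_ov = 0.32 V, confirming saturation.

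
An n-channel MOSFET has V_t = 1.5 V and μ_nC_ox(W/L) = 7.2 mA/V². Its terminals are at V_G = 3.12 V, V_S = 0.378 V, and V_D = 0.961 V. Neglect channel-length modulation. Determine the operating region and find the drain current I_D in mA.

Triode; I_D = 3.99 mA

V_GS = V_G − V_S = 3.12 − 0.378 = 2.74 V; V_DS = V_D − V_S = 0.961 − 0.378 = 0.583 V.
V_ov = V_GS − V_t = 2.74 − 1.5 = 1.24 V.
Since V_DS = 0.583 V < V_ov = 1.24 V, the device is in the triode region.
I_D = k_n [V_ov · V_DS − ½ V_DS²] = 7.2 × [1.24 × 0.583 − 0.5 × 0.583²] = 3.99 mA.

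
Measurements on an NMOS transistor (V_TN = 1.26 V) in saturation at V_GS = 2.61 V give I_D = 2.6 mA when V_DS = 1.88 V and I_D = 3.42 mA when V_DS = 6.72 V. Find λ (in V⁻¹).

With V_GS fixed, I_D ∝ (1 + λ V_DS) in saturation, so I_D2/I_D1 = (1 + λ V_DS2)/(1 + λ V_DS1).
3.42/2.6 = 1.315 = (1 + 6.72 λ)/(1 + 1.88 λ).
Solving: λ (I_D1 V_DS2 − I_D2 V_DS1) = I_D2 − I_D1, so λ = (3.42 − 2.6) / (2.6 × 6.72 − 3.42 × 1.88) = 0.82 / 11 = 0.0743 V⁻¹.

λ = 0.0743 V⁻¹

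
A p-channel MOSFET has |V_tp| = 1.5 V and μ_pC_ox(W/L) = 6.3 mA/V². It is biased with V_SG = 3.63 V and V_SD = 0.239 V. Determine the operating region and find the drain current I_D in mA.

Triode; I_D = 3.03 mA

V_ov = V_SG − |V_tp| = 3.63 − 1.5 = 2.13 V.
Since V_SD = 0.239 V < V_ov = 2.13 V, the device is in the triode region.
I_D = k_p [V_ov · V_SD − ½ V_SD²] = 6.3 × [2.13 × 0.239 − 0.5 × 0.239²] = 3.03 mA.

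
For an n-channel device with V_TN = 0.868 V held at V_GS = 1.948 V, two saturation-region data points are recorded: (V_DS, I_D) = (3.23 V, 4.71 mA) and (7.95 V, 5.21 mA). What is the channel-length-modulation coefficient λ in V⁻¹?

With V_GS fixed, I_D ∝ (1 + λ V_DS) in saturation, so I_D2/I_D1 = (1 + λ V_DS2)/(1 + λ V_DS1).
5.21/4.71 = 1.106 = (1 + 7.95 λ)/(1 + 3.23 λ).
Solving: λ (I_D1 V_DS2 − I_D2 V_DS1) = I_D2 − I_D1, so λ = (5.21 − 4.71) / (4.71 × 7.95 − 5.21 × 3.23) = 0.5 / 20.6 = 0.0243 V⁻¹.

λ = 0.0243 V⁻¹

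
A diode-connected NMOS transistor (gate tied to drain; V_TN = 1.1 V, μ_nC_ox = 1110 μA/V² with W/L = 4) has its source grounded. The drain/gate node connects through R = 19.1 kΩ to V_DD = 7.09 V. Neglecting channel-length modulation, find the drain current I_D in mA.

I_D = 0.295 mA

With gate tied to drain, V_GS = V_DS ≥ V_GS − V_TN, so the device is in saturation.
k_n = μ_nC_ox · (W/L) = 4.44 mA/V².
KCL at the drain: ½ k_n (V_GS − V_TN)² = (V_DD − V_GS)/R.
Let x = V_GS − 1.1. Then 42.4 x² + x − 5.99 = 0, giving x = 0.364 V (positive root), so V_GS = 1.46 V.
I_D = (V_DD − V_GS)/R = (7.09 − 1.46) / 19.1 = 0.295 mA.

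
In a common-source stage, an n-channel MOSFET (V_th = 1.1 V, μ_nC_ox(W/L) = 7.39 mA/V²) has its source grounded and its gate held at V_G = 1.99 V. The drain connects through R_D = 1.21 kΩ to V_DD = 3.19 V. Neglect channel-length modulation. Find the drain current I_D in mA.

I_D = 2.25 mA

V_GS = V_G = 1.99 V, so V_ov = 1.99 − 1.1 = 0.89 V.
Assume saturation: I_D = ½ k_n V_ov² = 0.5 × 7.39 × 0.89² = 2.93 mA, giving V_DS = V_DD − I_D R_D = 3.19 − 2.93 × 1.21 = -0.351 V.
But -0.351 V < V_ov = 0.89 V, so the device is actually in triode.
In triode I_D = k_n[V_ov V_DS − ½ V_DS²] and I_D = (V_DD − V_DS)/R_D. Equating: 4.47 V_DS² − 8.958 V_DS + 3.19 = 0, giving V_DS = 0.463 V (the root below V_ov).
I_D = (3.19 − 0.463) / 1.21 = 2.25 mA.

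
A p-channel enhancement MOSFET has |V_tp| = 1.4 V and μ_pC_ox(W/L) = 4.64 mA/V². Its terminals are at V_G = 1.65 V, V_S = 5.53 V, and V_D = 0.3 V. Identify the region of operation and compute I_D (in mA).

Saturation; I_D = 14.3 mA

V_SG = V_S − V_G = 5.53 − 1.65 = 3.88 V; V_SD = V_S − V_D = 5.53 − 0.3 = 5.23 V.
V_ov = V_SG − |V_tp| = 3.88 − 1.4 = 2.48 V.
Since V_SD = 5.23 V ≥ V_ov = 2.48 V, the device is in saturation.
I_D = ½ k_p V_ov² = 0.5 × 4.64 × 2.48² = 14.3 mA.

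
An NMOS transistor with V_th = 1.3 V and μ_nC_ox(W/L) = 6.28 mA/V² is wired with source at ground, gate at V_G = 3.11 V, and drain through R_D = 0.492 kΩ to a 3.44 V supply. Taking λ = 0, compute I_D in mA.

I_D = 5.75 mA

V_GS = V_G = 3.11 V, so V_ov = 3.11 − 1.3 = 1.81 V.
Assume saturation: I_D = ½ k_n V_ov² = 0.5 × 6.28 × 1.81² = 10.3 mA, giving V_DS = V_DD − I_D R_D = 3.44 − 10.3 × 0.492 = -1.62 V.
But -1.62 V < V_ov = 1.81 V, so the device is actually in triode.
In triode I_D = k_n[V_ov V_DS − ½ V_DS²] and I_D = (V_DD − V_DS)/R_D. Equating: 1.54 V_DS² − 6.592 V_DS + 3.44 = 0, giving V_DS = 0.609 V (the root below V_ov).
I_D = (3.44 − 0.609) / 0.492 = 5.75 mA.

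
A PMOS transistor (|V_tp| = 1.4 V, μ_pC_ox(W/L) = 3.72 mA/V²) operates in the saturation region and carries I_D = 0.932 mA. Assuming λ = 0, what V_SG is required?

V_SG = 2.11 V

In saturation I_D = ½ k_p (V_SG − |V_tp|)², so V_SG − |V_tp| = √(2 I_D / k_p) = √(2 × 0.932 / 3.72) = 0.708 V.
V_SG = 1.4 + 0.708 = 2.11 V.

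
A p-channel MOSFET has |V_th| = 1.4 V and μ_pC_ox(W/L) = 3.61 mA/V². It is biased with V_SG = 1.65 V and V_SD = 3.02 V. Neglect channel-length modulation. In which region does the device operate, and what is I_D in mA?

V_ov = V_SG − |V_th| = 1.65 − 1.4 = 0.25 V.
Since V_SD = 3.02 V ≥ V_ov = 0.25 V, the device is in saturation.
I_D = ½ k_p V_ov² = 0.5 × 3.61 × 0.25² = 0.113 mA.

Saturation; I_D = 0.113 mA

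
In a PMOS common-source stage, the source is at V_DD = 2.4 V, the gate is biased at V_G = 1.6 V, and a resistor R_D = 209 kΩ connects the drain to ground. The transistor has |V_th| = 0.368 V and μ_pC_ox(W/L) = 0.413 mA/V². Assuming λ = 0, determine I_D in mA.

I_D = 0.0112 mA

V_SG = V_DD − V_G = 2.4 − 1.6 = 0.8 V, so V_ov = 0.8 − 0.368 = 0.432 V.
Assume saturation: I_D = ½ k_p V_ov² = 0.5 × 0.413 × 0.432² = 0.0385 mA, giving V_SD = V_DD − I_D R_D = 2.4 − 0.0385 × 209 = -5.65 V.
But -5.65 V < V_ov = 0.432 V, so the device is actually in triode.
In triode I_D = k_p[V_ov V_SD − ½ V_SD²] and I_D = (V_DD − V_SD)/R_D. Equating: 43.2 V_SD² − 38.29 V_SD + 2.4 = 0, giving V_SD = 0.0679 V (the root below V_ov).
I_D = (2.4 − 0.0679) / 209 = 0.0112 mA.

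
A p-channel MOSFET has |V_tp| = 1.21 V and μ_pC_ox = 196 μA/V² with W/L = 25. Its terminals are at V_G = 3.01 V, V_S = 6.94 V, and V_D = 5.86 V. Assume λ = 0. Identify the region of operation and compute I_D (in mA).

Triode; I_D = 11.5 mA

V_SG = V_S − V_G = 6.94 − 3.01 = 3.93 V; V_SD = V_S − V_D = 6.94 − 5.86 = 1.08 V.
k_p = μ_pC_ox · (W/L) = 4.9 mA/V².
V_ov = V_SG − |V_tp| = 3.93 − 1.21 = 2.72 V.
Since V_SD = 1.08 V < V_ov = 2.72 V, the device is in the triode region.
I_D = k_p [V_ov · V_SD − ½ V_SD²] = 4.9 × [2.72 × 1.08 − 0.5 × 1.08²] = 11.5 mA.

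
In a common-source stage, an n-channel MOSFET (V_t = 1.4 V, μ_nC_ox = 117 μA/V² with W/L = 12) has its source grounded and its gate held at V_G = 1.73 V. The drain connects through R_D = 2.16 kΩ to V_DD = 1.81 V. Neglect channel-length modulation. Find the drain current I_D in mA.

V_GS = V_G = 1.73 V, so V_ov = 1.73 − 1.4 = 0.33 V.
k_n = μ_nC_ox · (W/L) = 1.404 mA/V².
Assume saturation: I_D = ½ k_n V_ov² = 0.5 × 1.404 × 0.33² = 0.0764 mA, giving V_DS = V_DD − I_D R_D = 1.81 − 0.0764 × 2.16 = 1.64 V.
V_DS = 1.64 V ≥ V_ov = 0.33 V, confirming saturation.

I_D = 0.0764 mA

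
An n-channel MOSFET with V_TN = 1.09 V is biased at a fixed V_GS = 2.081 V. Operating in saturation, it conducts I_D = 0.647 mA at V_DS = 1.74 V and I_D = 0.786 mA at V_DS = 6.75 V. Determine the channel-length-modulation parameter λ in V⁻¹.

With V_GS fixed, I_D ∝ (1 + λ V_DS) in saturation, so I_D2/I_D1 = (1 + λ V_DS2)/(1 + λ V_DS1).
0.786/0.647 = 1.215 = (1 + 6.75 λ)/(1 + 1.74 λ).
Solving: λ (I_D1 V_DS2 − I_D2 V_DS1) = I_D2 − I_D1, so λ = (0.786 − 0.647) / (0.647 × 6.75 − 0.786 × 1.74) = 0.139 / 3 = 0.0463 V⁻¹.

λ = 0.0463 V⁻¹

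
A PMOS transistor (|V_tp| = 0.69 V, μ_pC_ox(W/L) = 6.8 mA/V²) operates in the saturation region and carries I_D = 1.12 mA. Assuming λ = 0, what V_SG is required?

V_SG = 1.26 V

In saturation I_D = ½ k_p (V_SG − |V_tp|)², so V_SG − |V_tp| = √(2 I_D / k_p) = √(2 × 1.12 / 6.8) = 0.574 V.
V_SG = 0.69 + 0.574 = 1.26 V.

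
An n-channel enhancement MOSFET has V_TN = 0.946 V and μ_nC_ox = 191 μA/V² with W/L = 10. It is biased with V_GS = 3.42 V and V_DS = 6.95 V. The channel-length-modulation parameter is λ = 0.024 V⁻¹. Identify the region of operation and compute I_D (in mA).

Saturation; I_D = 6.82 mA

k_n = μ_nC_ox · (W/L) = 1.91 mA/V².
V_ov = V_GS − V_TN = 3.42 − 0.946 = 2.47 V.
Since V_DS = 6.95 V ≥ V_ov = 2.47 V, the device is in saturation.
I_D = ½ k_n V_ov² (1 + λ V_DS) = 0.5 × 1.91 × 2.47² × (1 + 0.024 × 6.95) = 6.82 mA.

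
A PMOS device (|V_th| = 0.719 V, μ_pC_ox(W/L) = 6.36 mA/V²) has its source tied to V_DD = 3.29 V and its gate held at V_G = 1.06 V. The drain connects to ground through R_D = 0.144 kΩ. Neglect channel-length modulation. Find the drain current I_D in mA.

I_D = 7.26 mA

V_SG = V_DD − V_G = 3.29 − 1.06 = 2.23 V, so V_ov = 2.23 − 0.719 = 1.51 V.
Assume saturation: I_D = ½ k_p V_ov² = 0.5 × 6.36 × 1.51² = 7.26 mA, giving V_SD = V_DD − I_D R_D = 3.29 − 7.26 × 0.144 = 2.24 V.
V_SD = 2.24 V ≥ V_ov = 1.51 V, confirming saturation.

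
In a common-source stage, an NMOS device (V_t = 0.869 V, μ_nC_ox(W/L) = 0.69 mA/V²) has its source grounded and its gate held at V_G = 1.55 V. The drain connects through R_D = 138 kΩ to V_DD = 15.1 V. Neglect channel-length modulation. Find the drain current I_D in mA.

V_GS = V_G = 1.55 V, so V_ov = 1.55 − 0.869 = 0.681 V.
Assume saturation: I_D = ½ k_n V_ov² = 0.5 × 0.69 × 0.681² = 0.16 mA, giving V_DS = V_DD − I_D R_D = 15.1 − 0.16 × 138 = -6.98 V.
But -6.98 V < V_ov = 0.681 V, so the device is actually in triode.
In triode I_D = k_n[V_ov V_DS − ½ V_DS²] and I_D = (V_DD − V_DS)/R_D. Equating: 47.6 V_DS² − 65.84 V_DS + 15.1 = 0, giving V_DS = 0.29 V (the root below V_ov).
I_D = (15.1 − 0.29) / 138 = 0.107 mA.

I_D = 0.107 mA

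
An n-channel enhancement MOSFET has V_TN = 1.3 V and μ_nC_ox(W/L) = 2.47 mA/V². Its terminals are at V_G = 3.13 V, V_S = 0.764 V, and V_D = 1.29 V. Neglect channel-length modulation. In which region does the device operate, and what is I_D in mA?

V_GS = V_G − V_S = 3.13 − 0.764 = 2.37 V; V_DS = V_D − V_S = 1.29 − 0.764 = 0.526 V.
V_ov = V_GS − V_TN = 2.37 − 1.3 = 1.07 V.
Since V_DS = 0.526 V < V_ov = 1.07 V, the device is in the triode region.
I_D = k_n [V_ov · V_DS − ½ V_DS²] = 2.47 × [1.07 × 0.526 − 0.5 × 0.526²] = 1.04 mA.

Triode; I_D = 1.04 mA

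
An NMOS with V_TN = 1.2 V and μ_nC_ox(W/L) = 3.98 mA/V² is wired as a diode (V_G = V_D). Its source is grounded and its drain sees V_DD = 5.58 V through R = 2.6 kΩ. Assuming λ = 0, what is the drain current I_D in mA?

I_D = 1.37 mA

With gate tied to drain, V_GS = V_DS ≥ V_GS − V_TN, so the device is in saturation.
KCL at the drain: ½ k_n (V_GS − V_TN)² = (V_DD − V_GS)/R.
Let x = V_GS − 1.2. Then 5.17 x² + x − 4.38 = 0, giving x = 0.829 V (positive root), so V_GS = 2.03 V.
I_D = (V_DD − V_GS)/R = (5.58 − 2.03) / 2.6 = 1.37 mA.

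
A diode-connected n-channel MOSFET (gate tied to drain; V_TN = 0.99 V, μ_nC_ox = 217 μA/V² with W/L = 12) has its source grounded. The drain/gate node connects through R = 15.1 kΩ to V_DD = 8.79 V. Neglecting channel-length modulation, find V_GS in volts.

With gate tied to drain, V_GS = V_DS ≥ V_GS − V_TN, so the device is in saturation.
k_n = μ_nC_ox · (W/L) = 2.604 mA/V².
KCL at the drain: ½ k_n (V_GS − V_TN)² = (V_DD − V_GS)/R.
Let x = V_GS − 0.99. Then 19.7 x² + x − 7.8 = 0, giving x = 0.605 V (positive root), so V_GS = 1.59 V.
I_D = (V_DD − V_GS)/R = (8.79 − 1.59) / 15.1 = 0.476 mA.

V_GS = 1.59 V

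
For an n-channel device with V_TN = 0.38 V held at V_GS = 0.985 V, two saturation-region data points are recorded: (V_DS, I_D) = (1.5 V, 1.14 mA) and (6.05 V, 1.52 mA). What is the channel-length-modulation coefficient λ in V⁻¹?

With V_GS fixed, I_D ∝ (1 + λ V_DS) in saturation, so I_D2/I_D1 = (1 + λ V_DS2)/(1 + λ V_DS1).
1.52/1.14 = 1.333 = (1 + 6.05 λ)/(1 + 1.5 λ).
Solving: λ (I_D1 V_DS2 − I_D2 V_DS1) = I_D2 − I_D1, so λ = (1.52 − 1.14) / (1.14 × 6.05 − 1.52 × 1.5) = 0.38 / 4.62 = 0.0823 V⁻¹.

λ = 0.0823 V⁻¹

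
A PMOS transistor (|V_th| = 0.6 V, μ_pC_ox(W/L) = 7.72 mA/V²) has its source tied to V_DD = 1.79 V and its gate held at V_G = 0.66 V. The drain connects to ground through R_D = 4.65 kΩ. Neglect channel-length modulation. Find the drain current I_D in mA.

I_D = 0.364 mA

V_SG = V_DD − V_G = 1.79 − 0.66 = 1.13 V, so V_ov = 1.13 − 0.6 = 0.53 V.
Assume saturation: I_D = ½ k_p V_ov² = 0.5 × 7.72 × 0.53² = 1.08 mA, giving V_SD = V_DD − I_D R_D = 1.79 − 1.08 × 4.65 = -3.25 V.
But -3.25 V < V_ov = 0.53 V, so the device is actually in triode.
In triode I_D = k_p[V_ov V_SD − ½ V_SD²] and I_D = (V_DD − V_SD)/R_D. Equating: 17.9 V_SD² − 20.03 V_SD + 1.79 = 0, giving V_SD = 0.098 V (the root below V_ov).
I_D = (1.79 − 0.098) / 4.65 = 0.364 mA.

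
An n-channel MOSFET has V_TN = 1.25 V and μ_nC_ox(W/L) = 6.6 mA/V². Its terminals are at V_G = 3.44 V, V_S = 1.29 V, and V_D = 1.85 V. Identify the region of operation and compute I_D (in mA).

Triode; I_D = 2.29 mA

V_GS = V_G − V_S = 3.44 − 1.29 = 2.15 V; V_DS = V_D − V_S = 1.85 − 1.29 = 0.56 V.
V_ov = V_GS − V_TN = 2.15 − 1.25 = 0.9 V.
Since V_DS = 0.56 V < V_ov = 0.9 V, the device is in the triode region.
I_D = k_n [V_ov · V_DS − ½ V_DS²] = 6.6 × [0.9 × 0.56 − 0.5 × 0.56²] = 2.29 mA.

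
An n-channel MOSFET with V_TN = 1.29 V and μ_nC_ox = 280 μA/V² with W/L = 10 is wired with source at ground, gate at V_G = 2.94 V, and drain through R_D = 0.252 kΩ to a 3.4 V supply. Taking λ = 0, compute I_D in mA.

I_D = 3.81 mA

V_GS = V_G = 2.94 V, so V_ov = 2.94 − 1.29 = 1.65 V.
k_n = μ_nC_ox · (W/L) = 2.8 mA/V².
Assume saturation: I_D = ½ k_n V_ov² = 0.5 × 2.8 × 1.65² = 3.81 mA, giving V_DS = V_DD − I_D R_D = 3.4 − 3.81 × 0.252 = 2.44 V.
V_DS = 2.44 V ≥ V_ov = 1.65 V, confirming saturation.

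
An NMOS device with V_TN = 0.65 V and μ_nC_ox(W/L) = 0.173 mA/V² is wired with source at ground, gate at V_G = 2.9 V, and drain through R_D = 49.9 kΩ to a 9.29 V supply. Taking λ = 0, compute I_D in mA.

V_GS = V_G = 2.9 V, so V_ov = 2.9 − 0.65 = 2.25 V.
Assume saturation: I_D = ½ k_n V_ov² = 0.5 × 0.173 × 2.25² = 0.438 mA, giving V_DS = V_DD − I_D R_D = 9.29 − 0.438 × 49.9 = -12.6 V.
But -12.6 V < V_ov = 2.25 V, so the device is actually in triode.
In triode I_D = k_n[V_ov V_DS − ½ V_DS²] and I_D = (V_DD − V_DS)/R_D. Equating: 4.32 V_DS² − 20.42 V_DS + 9.29 = 0, giving V_DS = 0.51 V (the root below V_ov).
I_D = (9.29 − 0.51) / 49.9 = 0.176 mA.

I_D = 0.176 mA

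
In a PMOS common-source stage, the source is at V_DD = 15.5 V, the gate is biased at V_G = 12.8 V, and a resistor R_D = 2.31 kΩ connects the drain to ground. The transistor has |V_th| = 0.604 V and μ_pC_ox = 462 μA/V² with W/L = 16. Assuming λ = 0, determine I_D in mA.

I_D = 6.51 mA

V_SG = V_DD − V_G = 15.5 − 12.8 = 2.7 V, so V_ov = 2.7 − 0.604 = 2.1 V.
k_p = μ_pC_ox · (W/L) = 7.392 mA/V².
Assume saturation: I_D = ½ k_p V_ov² = 0.5 × 7.392 × 2.1² = 16.2 mA, giving V_SD = V_DD − I_D R_D = 15.5 − 16.2 × 2.31 = -22 V.
But -22 V < V_ov = 2.1 V, so the device is actually in triode.
In triode I_D = k_p[V_ov V_SD − ½ V_SD²] and I_D = (V_DD − V_SD)/R_D. Equating: 8.54 V_SD² − 36.79 V_SD + 15.5 = 0, giving V_SD = 0.473 V (the root below V_ov).
I_D = (15.5 − 0.473) / 2.31 = 6.51 mA.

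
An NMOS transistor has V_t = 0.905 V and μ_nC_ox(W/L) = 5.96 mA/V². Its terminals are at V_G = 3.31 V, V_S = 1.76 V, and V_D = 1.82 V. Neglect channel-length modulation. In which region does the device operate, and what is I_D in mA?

V_GS = V_G − V_S = 3.31 − 1.76 = 1.55 V; V_DS = V_D − V_S = 1.82 − 1.76 = 0.06 V.
V_ov = V_GS − V_t = 1.55 − 0.905 = 0.645 V.
Since V_DS = 0.06 V < V_ov = 0.645 V, the device is in the triode region.
I_D = k_n [V_ov · V_DS − ½ V_DS²] = 5.96 × [0.645 × 0.06 − 0.5 × 0.06²] = 0.22 mA.

Triode; I_D = 0.220 mA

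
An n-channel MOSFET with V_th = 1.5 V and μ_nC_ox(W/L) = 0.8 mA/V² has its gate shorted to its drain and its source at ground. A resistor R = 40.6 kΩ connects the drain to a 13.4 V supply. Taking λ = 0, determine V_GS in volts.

V_GS = 2.33 V

With gate tied to drain, V_GS = V_DS ≥ V_GS − V_th, so the device is in saturation.
KCL at the drain: ½ k_n (V_GS − V_th)² = (V_DD − V_GS)/R.
Let x = V_GS − 1.5. Then 16.2 x² + x − 11.9 = 0, giving x = 0.826 V (positive root), so V_GS = 2.33 V.
I_D = (V_DD − V_GS)/R = (13.4 − 2.33) / 40.6 = 0.273 mA.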